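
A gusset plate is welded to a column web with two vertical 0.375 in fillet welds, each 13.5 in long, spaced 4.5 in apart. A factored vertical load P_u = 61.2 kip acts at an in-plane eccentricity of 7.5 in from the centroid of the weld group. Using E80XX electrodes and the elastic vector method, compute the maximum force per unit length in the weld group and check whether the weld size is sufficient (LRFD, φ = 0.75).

E80XX → F_EXX = 80 ksi.
Total weld length L_w = 27 in. Treat welds as unit-width lines.
Polar moment about centroid: J = 2[d³/12 + d(b/2)²] = 2[13.5³/12 + 13.5×2.25²] = 546.8 in³.
Direct shear f_v = P/L_w = 61.2 / 27 = 2.267 kip/in (vertical).
Torsion M = P·e = 61.2 × 7.5 = 459 kip·in.
Critical point at (x, y) = (2.25, 6.75) from centroid. f_tx = M·y/J = 5.667 kip/in; f_ty = M·x/J = 1.889 kip/in.
Resultant f_max = √[f_tx² + (f_v + f_ty)²] = √[5.667² + (2.267 + 1.889)²] = 7.027 kip/in.
Capacity per unit length: φr_n = 0.75 × 0.6 × 80 × (0.707 × 0.375) = 9.544 kip/in.
7.027 ≤ 9.544 → adequate.

f_max ≈ 7.03 kip/in; adequate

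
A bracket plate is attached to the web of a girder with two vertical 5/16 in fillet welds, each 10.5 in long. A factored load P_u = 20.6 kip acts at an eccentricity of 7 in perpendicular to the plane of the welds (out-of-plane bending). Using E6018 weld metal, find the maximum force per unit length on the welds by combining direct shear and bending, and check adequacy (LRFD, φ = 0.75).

E60XX → F_EXX = 60 ksi.
L_w = 2 × 10.5 = 21 in; section modulus (unit throat) S = 2 × L²/6 = 36.75 in².
Direct shear f_v = P/L_w = 20.6/21 = 0.981 kip/in.
Moment M = P × e = 20.6 × 7 = 144.2 kip·in; bending f_b = M/S = 3.924 kip/in.
f_max = √(f_v² + f_b²) = √(0.981² + 3.924²) = 4.045 kip/in.
φr_n = 0.75 × 0.6 × 60 × (0.707 × 0.3125) = 5.965 kip/in → adequate.

f_max ≈ 4.04 kip/in; adequate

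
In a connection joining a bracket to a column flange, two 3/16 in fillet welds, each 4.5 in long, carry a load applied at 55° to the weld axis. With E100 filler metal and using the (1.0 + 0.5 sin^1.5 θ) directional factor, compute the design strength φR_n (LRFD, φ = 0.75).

E100XX → F_EXX = 100 ksi.
t_e = 0.707 × 0.1875 = 0.1326 in; A_we = 0.1326 × 9 = 1.193 in².
Directional factor: 1.0 + 0.5 sin^1.5(55°) = 1.371.
F_nw = 0.6 × 100 × 1.371 = 82.24 ksi.
φR_n = 0.75 × 82.24 × 1.193 = 73.59 kips.

φR_n ≈ 73.6 kips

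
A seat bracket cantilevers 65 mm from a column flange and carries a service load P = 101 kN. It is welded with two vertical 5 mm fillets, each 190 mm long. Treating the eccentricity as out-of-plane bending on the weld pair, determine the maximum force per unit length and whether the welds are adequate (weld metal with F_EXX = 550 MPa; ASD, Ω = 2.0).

f_max ≈ 607 N/mm; NOT adequate

L_w = 2 × 190 = 380 mm; section modulus (unit throat) S = 2 × L²/6 = 12030 mm².
Direct shear f_v = P/L_w = 101×10³/380 = 265.8 N/mm.
Moment M = P × e = 101×10³ × 65 = 6565000 N·mm; bending f_b = M/S = 545.6 N/mm.
f_max = √(f_v² + f_b²) = √(265.8² + 545.6²) = 606.9 N/mm.
r_n/Ω = (1/2.0) × 0.6 × 550 × (0.707 × 5) = 583.3 N/mm → NOT adequate.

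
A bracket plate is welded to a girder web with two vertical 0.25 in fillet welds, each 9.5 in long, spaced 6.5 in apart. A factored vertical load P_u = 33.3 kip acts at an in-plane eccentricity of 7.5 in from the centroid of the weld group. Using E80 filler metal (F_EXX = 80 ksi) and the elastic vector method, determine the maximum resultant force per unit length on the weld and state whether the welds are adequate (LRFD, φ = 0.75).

Total weld length L_w = 19 in. Treat welds as unit-width lines.
Polar moment about centroid: J = 2[d³/12 + d(b/2)²] = 2[9.5³/12 + 9.5×3.25²] = 343.6 in³.
Direct shear f_v = P/L_w = 33.3 / 19 = 1.753 kip/in (vertical).
Torsion M = P·e = 33.3 × 7.5 = 249.75 kip·in.
Critical point at (x, y) = (3.25, 4.75) from centroid. f_tx = M·y/J = 3.453 kip/in; f_ty = M·x/J = 2.362 kip/in.
Resultant f_max = √[f_tx² + (f_v + f_ty)²] = √[3.453² + (1.753 + 2.362)²] = 5.372 kip/in.
Capacity per unit length: φr_n = 0.75 × 0.6 × 80 × (0.707 × 0.25) = 6.363 kip/in.
5.372 ≤ 6.363 → adequate.

f_max ≈ 5.37 kip/in; adequate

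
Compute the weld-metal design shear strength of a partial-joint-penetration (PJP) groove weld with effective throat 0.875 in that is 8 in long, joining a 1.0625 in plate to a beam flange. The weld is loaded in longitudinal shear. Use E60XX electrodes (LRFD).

E60XX → F_EXX = 60 ksi.
Effective throat (given) t_e = 0.875 in.
A_we = 0.875 × 8 = 7 in².
F_nw = 0.6 F_EXX = 36 ksi.
φR_n = 0.75 × 36 × 7 = 189 kips.

φR_n ≈ 189 kips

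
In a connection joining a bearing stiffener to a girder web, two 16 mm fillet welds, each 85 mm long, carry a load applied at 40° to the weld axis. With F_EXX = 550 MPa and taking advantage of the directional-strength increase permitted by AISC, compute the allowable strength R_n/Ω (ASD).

t_e = 0.707 × 16 = 11.31 mm; A_we = 11.31 × 170 = 1923 mm².
Directional factor: 1.0 + 0.5 sin^1.5(40°) = 1.258.
F_nw = 0.6 × 550 × 1.258 = 415 MPa.
R_n/Ω = (415 × 1923) / 2.0 × 10⁻³ = 399.1 kN.

R_n/Ω ≈ 399 kN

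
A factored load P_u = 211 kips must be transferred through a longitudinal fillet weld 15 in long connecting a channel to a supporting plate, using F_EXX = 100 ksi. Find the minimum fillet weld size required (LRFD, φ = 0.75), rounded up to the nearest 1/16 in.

w = 1/2 in

Total weld length L = 15 in.
Required throat t_e = P_u / (φ × 0.6 F_EXX × L) = 211 / (0.75 × 0.6 × 100 × 15) = 0.3126 in.
Required leg w = t_e / 0.707 = 0.4421 in → use 1/2 in.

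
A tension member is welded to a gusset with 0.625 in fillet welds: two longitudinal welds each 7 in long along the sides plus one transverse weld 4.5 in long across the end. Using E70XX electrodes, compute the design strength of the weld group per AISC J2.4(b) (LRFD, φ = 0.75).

E70XX → F_EXX = 70 ksi.
t_e = 0.707 × 0.625 = 0.4419 in.
R_nwl = 0.6 × 70 × 0.4419 × 14 = 259.8 kips (longitudinal, 2 welds).
R_nwt = 0.6 × 70 × 0.4419 × 4.5 = 83.51 kips (transverse, base value).
(i) R_nwl + R_nwt = 343.3 kips; (ii) 0.85 R_nwl + 1.5 R_nwt = 346.1 kips.
R_n = max = 346.1 kips [governs: (ii)]; φR_n = 259.6 kips.

φR_n ≈ 260 kips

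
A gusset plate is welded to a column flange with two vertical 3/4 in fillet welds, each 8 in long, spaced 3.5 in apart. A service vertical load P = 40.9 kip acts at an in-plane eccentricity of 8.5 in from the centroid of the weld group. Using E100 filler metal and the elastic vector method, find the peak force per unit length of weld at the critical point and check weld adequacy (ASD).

E100XX → F_EXX = 100 ksi.
Total weld length L_w = 16 in. Treat welds as unit-width lines.
Polar moment about centroid: J = 2[d³/12 + d(b/2)²] = 2[8³/12 + 8×1.75²] = 134.3 in³.
Direct shear f_v = P/L_w = 40.9 / 16 = 2.556 kip/in (vertical).
Torsion M = P·e = 40.9 × 8.5 = 347.65 kip·in.
Critical point at (x, y) = (1.75, 4) from centroid. f_tx = M·y/J = 10.35 kip/in; f_ty = M·x/J = 4.529 kip/in.
Resultant f_max = √[f_tx² + (f_v + f_ty)²] = √[10.35² + (2.556 + 4.529)²] = 12.54 kip/in.
Capacity per unit length: r_n/Ω = (1/2.0) × 0.6 × 100 × (0.707 × 0.75) = 15.91 kip/in.
12.54 ≤ 15.91 → adequate.

f_max ≈ 12.5 kip/in; adequate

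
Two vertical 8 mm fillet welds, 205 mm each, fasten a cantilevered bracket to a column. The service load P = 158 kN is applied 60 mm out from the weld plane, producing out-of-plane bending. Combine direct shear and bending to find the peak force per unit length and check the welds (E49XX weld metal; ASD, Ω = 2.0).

f_max ≈ 779 N/mm; adequate

E49XX → F_EXX = 490 MPa.
L_w = 2 × 205 = 410 mm; section modulus (unit throat) S = 2 × L²/6 = 14010 mm².
Direct shear f_v = P/L_w = 158×10³/410 = 385.4 N/mm.
Moment M = P × e = 158×10³ × 60 = 9480000 N·mm; bending f_b = M/S = 676.7 N/mm.
f_max = √(f_v² + f_b²) = √(385.4² + 676.7²) = 778.8 N/mm.
r_n/Ω = (1/2.0) × 0.6 × 490 × (0.707 × 8) = 831.4 N/mm → adequate.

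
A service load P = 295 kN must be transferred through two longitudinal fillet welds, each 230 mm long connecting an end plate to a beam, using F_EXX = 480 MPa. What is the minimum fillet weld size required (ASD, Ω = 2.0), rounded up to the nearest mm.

w = 7 mm

Total weld length L = 460 mm.
Required throat t_e = P × Ω / (0.6 F_EXX × L) = 295 × 2.0 / (0.6 × 480 × 460 × 10⁻³) = 4.454 mm.
Required leg w = t_e / 0.707 = 6.299 mm → use 7 mm.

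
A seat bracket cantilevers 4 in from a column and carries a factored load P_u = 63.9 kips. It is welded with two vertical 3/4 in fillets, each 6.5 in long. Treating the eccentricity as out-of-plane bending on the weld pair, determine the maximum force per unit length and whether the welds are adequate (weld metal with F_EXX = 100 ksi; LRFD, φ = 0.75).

L_w = 2 × 6.5 = 13 in; section modulus (unit throat) S = 2 × L²/6 = 14.08 in².
Direct shear f_v = P/L_w = 63.9/13 = 4.915 kip/in.
Moment M = P × e = 63.9 × 4 = 255.6 kip·in; bending f_b = M/S = 18.15 kip/in.
f_max = √(f_v² + f_b²) = √(4.915² + 18.15²) = 18.8 kip/in.
φr_n = 0.75 × 0.6 × 100 × (0.707 × 0.75) = 23.86 kip/in → adequate.

f_max ≈ 18.8 kip/in; adequate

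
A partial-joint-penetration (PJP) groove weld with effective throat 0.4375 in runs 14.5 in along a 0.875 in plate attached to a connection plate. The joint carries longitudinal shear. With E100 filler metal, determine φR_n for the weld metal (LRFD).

E100XX → F_EXX = 100 ksi.
Effective throat (given) t_e = 0.4375 in.
A_we = 0.4375 × 14.5 = 6.344 in².
F_nw = 0.6 F_EXX = 60 ksi.
φR_n = 0.75 × 60 × 6.344 = 285.5 kip.

φR_n ≈ 285 kip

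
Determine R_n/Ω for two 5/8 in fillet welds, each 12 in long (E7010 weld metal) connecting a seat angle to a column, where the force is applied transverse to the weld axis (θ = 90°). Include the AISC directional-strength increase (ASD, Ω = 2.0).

E70XX → F_EXX = 70 ksi.
t_e = 0.707 × 0.625 = 0.4419 in; A_we = 0.4419 × 24 = 10.6 in².
Directional factor: 1.0 + 0.5 sin^1.5(90°) = 1.5.
F_nw = 0.6 × 70 × 1.5 = 63 ksi.
R_n/Ω = (63 × 10.6) / 2.0 = 334.1 kip.

R_n/Ω ≈ 334 kip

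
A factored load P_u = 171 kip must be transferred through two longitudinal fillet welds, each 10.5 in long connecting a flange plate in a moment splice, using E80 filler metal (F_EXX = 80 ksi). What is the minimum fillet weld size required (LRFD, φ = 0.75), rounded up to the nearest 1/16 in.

w = 3/8 in

Total weld length L = 21 in.
Required throat t_e = P_u / (φ × 0.6 F_EXX × L) = 171 / (0.75 × 0.6 × 80 × 21) = 0.2262 in.
Required leg w = t_e / 0.707 = 0.3199 in → use 3/8 in.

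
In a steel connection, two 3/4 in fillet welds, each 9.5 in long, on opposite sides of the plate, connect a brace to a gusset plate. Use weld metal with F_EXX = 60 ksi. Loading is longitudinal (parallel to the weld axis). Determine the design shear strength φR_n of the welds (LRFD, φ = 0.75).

φR_n ≈ 272 kip

Effective throat t_e = 0.707 × 0.75 = 0.5302 in.
Total length L = 19 in; A_we = 0.5302 × 19 = 10.07 in².
F_nw = 0.6 F_EXX = 0.6 × 60 = 36 ksi.
φR_n = 0.75 × 36 × 10.07 = 272 kip.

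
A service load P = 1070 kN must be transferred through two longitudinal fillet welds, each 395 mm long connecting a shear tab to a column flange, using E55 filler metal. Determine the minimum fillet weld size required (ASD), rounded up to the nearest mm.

w = 12 mm

E55XX → F_EXX = 550 MPa.
Total weld length L = 790 mm.
Required throat t_e = P × Ω / (0.6 F_EXX × L) = 1070 × 2.0 / (0.6 × 550 × 790 × 10⁻³) = 8.209 mm.
Required leg w = t_e / 0.707 = 11.61 mm → use 12 mm.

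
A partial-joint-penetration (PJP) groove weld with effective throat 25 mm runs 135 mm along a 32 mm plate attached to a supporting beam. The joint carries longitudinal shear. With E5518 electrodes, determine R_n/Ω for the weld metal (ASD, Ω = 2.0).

E55XX → F_EXX = 550 MPa.
Effective throat (given) t_e = 25 mm.
A_we = 25 × 135 = 3375 mm².
F_nw = 0.6 F_EXX = 330 MPa.
R_n/Ω = (330 × 3375) / 2.0 × 10⁻³ = 556.9 kN.

R_n/Ω ≈ 557 kN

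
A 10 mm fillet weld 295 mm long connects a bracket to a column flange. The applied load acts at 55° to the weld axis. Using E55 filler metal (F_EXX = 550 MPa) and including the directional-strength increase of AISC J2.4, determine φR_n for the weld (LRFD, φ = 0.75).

t_e = 0.707 × 10 = 7.07 mm; A_we = 7.07 × 295 = 2086 mm².
Directional factor: 1.0 + 0.5 sin^1.5(55°) = 1.371.
F_nw = 0.6 × 550 × 1.371 = 452.3 MPa.
φR_n = 0.75 × 452.3 × 2086 × 10⁻³ = 707.6 kN.

φR_n ≈ 708 kN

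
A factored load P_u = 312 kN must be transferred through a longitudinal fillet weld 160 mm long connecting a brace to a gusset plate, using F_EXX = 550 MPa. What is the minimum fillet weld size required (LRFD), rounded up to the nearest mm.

w = 12 mm

Total weld length L = 160 mm.
Required throat t_e = P_u / (φ × 0.6 F_EXX × L) = 312 / (0.75 × 0.6 × 550 × 160 × 10⁻³) = 7.879 mm.
Required leg w = t_e / 0.707 = 11.14 mm → use 12 mm.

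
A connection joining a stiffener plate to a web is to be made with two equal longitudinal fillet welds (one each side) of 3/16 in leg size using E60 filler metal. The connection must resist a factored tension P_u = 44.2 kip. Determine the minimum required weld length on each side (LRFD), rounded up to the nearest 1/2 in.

L = 6.5 in on each side

E60XX → F_EXX = 60 ksi.
Throat t_e = 0.707 × 0.1875 = 0.1326 in.
φr_n = 0.75 × 0.6 × 60 × 0.1326 = 3.579 kip/in.
L_req = P_u / φr_n = 44.2 / 3.579 = 12.35 in total.
Per side: 12.35 / 2 = 6.175 in.
Round up → use L = 6.5 in on each side.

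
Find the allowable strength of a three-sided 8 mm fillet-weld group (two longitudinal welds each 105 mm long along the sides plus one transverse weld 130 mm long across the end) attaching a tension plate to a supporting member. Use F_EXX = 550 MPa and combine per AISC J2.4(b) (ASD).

R_n/Ω ≈ 349 kN

t_e = 0.707 × 8 = 5.656 mm.
R_nwl = 0.6 × 550 × 5.656 × 210 × 10⁻³ = 392 kN (longitudinal, 2 welds).
R_nwt = 0.6 × 550 × 5.656 × 130 × 10⁻³ = 242.6 kN (transverse, base value).
(i) R_nwl + R_nwt = 634.6 kN; (ii) 0.85 R_nwl + 1.5 R_nwt = 697.1 kN.
R_n = max = 697.1 kN [governs: (ii)]; R_n/Ω = 348.6 kN.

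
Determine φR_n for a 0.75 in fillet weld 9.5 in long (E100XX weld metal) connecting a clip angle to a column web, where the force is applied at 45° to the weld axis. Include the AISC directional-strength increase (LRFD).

φR_n ≈ 294 kip

E100XX → F_EXX = 100 ksi.
t_e = 0.707 × 0.75 = 0.5302 in; A_we = 0.5302 × 9.5 = 5.037 in².
Directional factor: 1.0 + 0.5 sin^1.5(45°) = 1.297.
F_nw = 0.6 × 100 × 1.297 = 77.84 ksi.
φR_n = 0.75 × 77.84 × 5.037 = 294.1 kip.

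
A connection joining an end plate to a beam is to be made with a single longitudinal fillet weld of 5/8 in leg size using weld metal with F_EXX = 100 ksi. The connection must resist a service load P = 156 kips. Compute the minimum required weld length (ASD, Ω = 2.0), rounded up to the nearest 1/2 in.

L = 12 in

Throat t_e = 0.707 × 0.625 = 0.4419 in.
r_n/Ω = (0.6 × 100 × 0.4419) / 2.0 = 13.26 kip/in.
L_req = P / (r_n/Ω) = 156 / 13.26 = 11.77 in total.
Round up → use L = 12 in.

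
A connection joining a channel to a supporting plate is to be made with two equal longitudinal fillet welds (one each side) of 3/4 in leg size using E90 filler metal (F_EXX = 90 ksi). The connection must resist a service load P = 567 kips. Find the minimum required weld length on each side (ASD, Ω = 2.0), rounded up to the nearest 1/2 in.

Throat t_e = 0.707 × 0.75 = 0.5302 in.
r_n/Ω = (0.6 × 90 × 0.5302) / 2.0 = 14.32 kip/in.
L_req = P / (r_n/Ω) = 567 / 14.32 = 39.6 in total.
Per side: 39.6 / 2 = 19.8 in.
Round up → use L = 20 in on each side.

L = 20 in on each side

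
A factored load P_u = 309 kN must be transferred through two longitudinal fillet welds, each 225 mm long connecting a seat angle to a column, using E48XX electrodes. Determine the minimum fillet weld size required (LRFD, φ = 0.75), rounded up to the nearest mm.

E48XX → F_EXX = 480 MPa.
Total weld length L = 450 mm.
Required throat t_e = P_u / (φ × 0.6 F_EXX × L) = 309 / (0.75 × 0.6 × 480 × 450 × 10⁻³) = 3.179 mm.
Required leg w = t_e / 0.707 = 4.496 mm → use 5 mm.

w = 5 mm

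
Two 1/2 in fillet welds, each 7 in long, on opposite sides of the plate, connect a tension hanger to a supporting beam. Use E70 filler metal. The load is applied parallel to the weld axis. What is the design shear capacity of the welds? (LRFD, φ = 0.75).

E70XX → F_EXX = 70 ksi.
Effective throat t_e = 0.707 × 0.5 = 0.3535 in.
Total length L = 14 in; A_we = 0.3535 × 14 = 4.949 in².
F_nw = 0.6 F_EXX = 0.6 × 70 = 42 ksi.
φR_n = 0.75 × 42 × 4.949 = 155.9 kips.

φR_n ≈ 156 kips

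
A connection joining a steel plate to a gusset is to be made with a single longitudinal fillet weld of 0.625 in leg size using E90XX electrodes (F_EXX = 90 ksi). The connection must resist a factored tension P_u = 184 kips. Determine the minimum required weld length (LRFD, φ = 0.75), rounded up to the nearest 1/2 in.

Throat t_e = 0.707 × 0.625 = 0.4419 in.
φr_n = 0.75 × 0.6 × 90 × 0.4419 = 17.9 kips/in.
L_req = P_u / φr_n = 184 / 17.9 = 10.28 in total.
Round up → use L = 10.5 in.

L = 10.5 in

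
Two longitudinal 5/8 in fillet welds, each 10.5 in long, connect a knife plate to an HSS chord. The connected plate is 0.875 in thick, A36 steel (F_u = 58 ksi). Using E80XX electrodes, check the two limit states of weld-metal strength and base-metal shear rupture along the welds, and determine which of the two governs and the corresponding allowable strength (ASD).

E80XX → F_EXX = 80 ksi.
t_e = 0.707 × 0.625 = 0.4419 in; L = 21 in.
Weld metal: R_n/Ω = (1/2.0) × 0.6 × 80 × 0.4419 × 21 = 222.7 kips.
Base metal (shear rupture): R_n/Ω = (1/2.0) × 0.6 × 58 × 0.875 × 21 = 319.7 kips.
Governing: weld metal.

R_n/Ω ≈ 223 kips (weld metal governs)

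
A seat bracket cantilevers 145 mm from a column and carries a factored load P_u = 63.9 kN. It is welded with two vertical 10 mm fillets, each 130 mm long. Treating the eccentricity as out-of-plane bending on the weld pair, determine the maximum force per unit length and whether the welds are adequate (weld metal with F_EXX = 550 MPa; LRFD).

L_w = 2 × 130 = 260 mm; section modulus (unit throat) S = 2 × L²/6 = 5633 mm².
Direct shear f_v = P/L_w = 63.9×10³/260 = 245.8 N/mm.
Moment M = P × e = 63.9×10³ × 145 = 9265500 N·mm; bending f_b = M/S = 1645 N/mm.
f_max = √(f_v² + f_b²) = √(245.8² + 1645²) = 1663 N/mm.
φr_n = 0.75 × 0.6 × 550 × (0.707 × 10) = 1750 N/mm → adequate.

f_max ≈ 1660 N/mm; adequate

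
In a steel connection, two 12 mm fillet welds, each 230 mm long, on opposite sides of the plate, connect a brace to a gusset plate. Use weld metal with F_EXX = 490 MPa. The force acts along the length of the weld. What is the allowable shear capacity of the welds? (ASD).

Effective throat t_e = 0.707 × 12 = 8.484 mm.
Total length L = 460 mm; A_we = 8.484 × 460 = 3903 mm².
F_nw = 0.6 F_EXX = 0.6 × 490 = 294 MPa.
R_n = 294 × 3903 × 10⁻³ = 1147 kN; R_n/Ω = 1147/2.0 = 573.7 kN.

R_n/Ω ≈ 574 kN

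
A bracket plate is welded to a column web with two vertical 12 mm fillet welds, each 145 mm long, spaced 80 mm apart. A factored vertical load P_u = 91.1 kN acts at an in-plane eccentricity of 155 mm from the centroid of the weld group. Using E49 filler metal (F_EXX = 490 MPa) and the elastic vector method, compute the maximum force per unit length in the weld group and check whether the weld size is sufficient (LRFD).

Total weld length L_w = 290 mm. Treat welds as unit-width lines.
Polar moment about centroid: J = 2[d³/12 + d(b/2)²] = 2[145³/12 + 145×40²] = 972100 mm³.
Direct shear f_v = P/L_w = 91.1×10³ / 290 = 314.1 N/mm (vertical).
Torsion M = P·e = 91.1×10³ × 155 = 14120000 N·mm.
Critical point at (x, y) = (40, 72.5) from centroid. f_tx = M·y/J = 1053 N/mm; f_ty = M·x/J = 581 N/mm.
Resultant f_max = √[f_tx² + (f_v + f_ty)²] = √[1053² + (314.1 + 581)²] = 1382 N/mm.
Capacity per unit length: φr_n = 0.75 × 0.6 × 490 × (0.707 × 12) = 1871 N/mm.
1382 ≤ 1871 → adequate.

f_max ≈ 1380 N/mm; adequate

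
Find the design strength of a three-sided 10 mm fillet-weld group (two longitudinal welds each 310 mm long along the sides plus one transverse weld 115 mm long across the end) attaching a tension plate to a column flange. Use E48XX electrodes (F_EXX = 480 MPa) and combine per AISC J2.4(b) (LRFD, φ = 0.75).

t_e = 0.707 × 10 = 7.07 mm.
R_nwl = 0.6 × 480 × 7.07 × 620 × 10⁻³ = 1262 kN (longitudinal, 2 welds).
R_nwt = 0.6 × 480 × 7.07 × 115 × 10⁻³ = 234.2 kN (transverse, base value).
(i) R_nwl + R_nwt = 1497 kN; (ii) 0.85 R_nwl + 1.5 R_nwt = 1424 kN.
R_n = max = 1497 kN [governs: (i)]; φR_n = 1122 kN.

φR_n ≈ 1120 kN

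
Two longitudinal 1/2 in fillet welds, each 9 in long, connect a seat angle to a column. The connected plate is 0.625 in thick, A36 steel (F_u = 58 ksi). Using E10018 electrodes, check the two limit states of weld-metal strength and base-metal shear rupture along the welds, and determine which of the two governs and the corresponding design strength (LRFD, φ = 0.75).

E100XX → F_EXX = 100 ksi.
t_e = 0.707 × 0.5 = 0.3535 in; L = 18 in.
Weld metal: φR_n = 0.75 × 0.6 × 100 × 0.3535 × 18 = 286.3 kip.
Base metal (shear rupture): φR_n = 0.75 × 0.6 × 58 × 0.625 × 18 = 293.6 kip.
Governing: weld metal.

φR_n ≈ 286 kip (weld metal governs)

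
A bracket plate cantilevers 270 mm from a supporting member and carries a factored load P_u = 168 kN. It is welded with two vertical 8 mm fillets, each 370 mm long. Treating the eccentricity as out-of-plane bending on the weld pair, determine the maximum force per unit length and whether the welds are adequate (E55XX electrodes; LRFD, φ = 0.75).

E55XX → F_EXX = 550 MPa.
L_w = 2 × 370 = 740 mm; section modulus (unit throat) S = 2 × L²/6 = 45630 mm².
Direct shear f_v = P/L_w = 168×10³/740 = 227 N/mm.
Moment M = P × e = 168×10³ × 270 = 45360000 N·mm; bending f_b = M/S = 994 N/mm.
f_max = √(f_v² + f_b²) = √(227² + 994²) = 1020 N/mm.
φr_n = 0.75 × 0.6 × 550 × (0.707 × 8) = 1400 N/mm → adequate.

f_max ≈ 1020 N/mm; adequate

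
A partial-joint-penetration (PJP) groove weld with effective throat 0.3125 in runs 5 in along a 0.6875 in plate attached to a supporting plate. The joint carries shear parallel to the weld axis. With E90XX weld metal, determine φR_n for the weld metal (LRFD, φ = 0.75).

E90XX → F_EXX = 90 ksi.
Effective throat (given) t_e = 0.3125 in.
A_we = 0.3125 × 5 = 1.562 in².
F_nw = 0.6 F_EXX = 54 ksi.
φR_n = 0.75 × 54 × 1.562 = 63.28 kips.

φR_n ≈ 63.3 kips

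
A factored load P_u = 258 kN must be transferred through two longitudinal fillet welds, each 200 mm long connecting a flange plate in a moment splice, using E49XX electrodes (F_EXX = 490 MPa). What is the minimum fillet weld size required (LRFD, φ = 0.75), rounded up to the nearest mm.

w = 5 mm

Total weld length L = 400 mm.
Required throat t_e = P_u / (φ × 0.6 F_EXX × L) = 258 / (0.75 × 0.6 × 490 × 400 × 10⁻³) = 2.925 mm.
Required leg w = t_e / 0.707 = 4.137 mm → use 5 mm.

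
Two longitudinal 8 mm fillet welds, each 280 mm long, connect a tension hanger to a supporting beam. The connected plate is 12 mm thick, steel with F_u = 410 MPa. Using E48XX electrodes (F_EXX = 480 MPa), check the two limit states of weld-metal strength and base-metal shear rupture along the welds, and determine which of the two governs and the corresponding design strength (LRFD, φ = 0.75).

t_e = 0.707 × 8 = 5.656 mm; L = 560 mm.
Weld metal: φR_n = 0.75 × 0.6 × 480 × 5.656 × 560 × 10⁻³ = 684.1 kN.
Base metal (shear rupture): φR_n = 0.75 × 0.6 × 410 × 12 × 560 × 10⁻³ = 1240 kN.
Governing: weld metal.

φR_n ≈ 684 kN (weld metal governs)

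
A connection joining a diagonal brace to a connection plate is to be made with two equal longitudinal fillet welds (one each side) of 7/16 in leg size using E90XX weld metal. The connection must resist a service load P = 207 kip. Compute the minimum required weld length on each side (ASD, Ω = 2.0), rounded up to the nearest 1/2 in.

E90XX → F_EXX = 90 ksi.
Throat t_e = 0.707 × 0.4375 = 0.3093 in.
r_n/Ω = (0.6 × 90 × 0.3093) / 2.0 = 8.351 kip/in.
L_req = P / (r_n/Ω) = 207 / 8.351 = 24.79 in total.
Per side: 24.79 / 2 = 12.39 in.
Round up → use L = 12.5 in on each side.

L = 12.5 in on each side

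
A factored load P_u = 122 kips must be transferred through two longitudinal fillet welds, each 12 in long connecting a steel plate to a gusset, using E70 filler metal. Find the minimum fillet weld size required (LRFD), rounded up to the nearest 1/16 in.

E70XX → F_EXX = 70 ksi.
Total weld length L = 24 in.
Required throat t_e = P_u / (φ × 0.6 F_EXX × L) = 122 / (0.75 × 0.6 × 70 × 24) = 0.1614 in.
Required leg w = t_e / 0.707 = 0.2283 in → use 1/4 in.

w = 1/4 in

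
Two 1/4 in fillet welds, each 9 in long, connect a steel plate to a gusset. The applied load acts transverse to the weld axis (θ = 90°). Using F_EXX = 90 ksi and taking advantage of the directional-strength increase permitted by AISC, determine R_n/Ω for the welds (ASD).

R_n/Ω ≈ 129 kip

t_e = 0.707 × 0.25 = 0.1767 in; A_we = 0.1767 × 18 = 3.181 in².
Directional factor: 1.0 + 0.5 sin^1.5(90°) = 1.5.
F_nw = 0.6 × 90 × 1.5 = 81 ksi.
R_n/Ω = (81 × 3.181) / 2.0 = 128.9 kip.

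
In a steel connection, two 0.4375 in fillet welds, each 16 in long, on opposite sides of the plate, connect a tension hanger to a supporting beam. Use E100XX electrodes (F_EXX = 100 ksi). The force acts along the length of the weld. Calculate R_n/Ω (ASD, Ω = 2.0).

Effective throat t_e = 0.707 × 0.4375 = 0.3093 in.
Total length L = 32 in; A_we = 0.3093 × 32 = 9.898 in².
F_nw = 0.6 F_EXX = 0.6 × 100 = 60 ksi.
R_n = 60 × 9.898 = 593.9 kip; R_n/Ω = 593.9/2.0 = 296.9 kip.

R_n/Ω ≈ 297 kip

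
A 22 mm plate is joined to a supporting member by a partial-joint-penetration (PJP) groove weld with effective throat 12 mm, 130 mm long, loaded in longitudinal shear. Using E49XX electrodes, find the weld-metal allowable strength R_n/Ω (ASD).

E49XX → F_EXX = 490 MPa.
Effective throat (given) t_e = 12 mm.
A_we = 12 × 130 = 1560 mm².
F_nw = 0.6 F_EXX = 294 MPa.
R_n/Ω = (294 × 1560) / 2.0 × 10⁻³ = 229.3 kN.

R_n/Ω ≈ 229 kN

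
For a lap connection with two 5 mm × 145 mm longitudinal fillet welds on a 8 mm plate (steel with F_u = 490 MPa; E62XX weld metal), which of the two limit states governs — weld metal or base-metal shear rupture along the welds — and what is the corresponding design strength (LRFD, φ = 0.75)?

E62XX → F_EXX = 620 MPa.
t_e = 0.707 × 5 = 3.535 mm; L = 290 mm.
Weld metal: φR_n = 0.75 × 0.6 × 620 × 3.535 × 290 × 10⁻³ = 286 kN.
Base metal (shear rupture): φR_n = 0.75 × 0.6 × 490 × 8 × 290 × 10⁻³ = 511.6 kN.
Governing: weld metal.

φR_n ≈ 286 kN (weld metal governs)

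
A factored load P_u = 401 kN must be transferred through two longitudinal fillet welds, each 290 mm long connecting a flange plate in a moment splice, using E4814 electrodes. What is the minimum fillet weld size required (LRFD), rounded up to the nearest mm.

w = 5 mm

E48XX → F_EXX = 480 MPa.
Total weld length L = 580 mm.
Required throat t_e = P_u / (φ × 0.6 F_EXX × L) = 401 / (0.75 × 0.6 × 480 × 580 × 10⁻³) = 3.201 mm.
Required leg w = t_e / 0.707 = 4.527 mm → use 5 mm.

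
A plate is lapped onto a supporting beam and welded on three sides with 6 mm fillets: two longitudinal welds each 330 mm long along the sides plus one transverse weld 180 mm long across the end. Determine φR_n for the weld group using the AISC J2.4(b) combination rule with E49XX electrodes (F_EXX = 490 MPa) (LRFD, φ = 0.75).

t_e = 0.707 × 6 = 4.242 mm.
R_nwl = 0.6 × 490 × 4.242 × 660 × 10⁻³ = 823.1 kN (longitudinal, 2 welds).
R_nwt = 0.6 × 490 × 4.242 × 180 × 10⁻³ = 224.5 kN (transverse, base value).
(i) R_nwl + R_nwt = 1048 kN; (ii) 0.85 R_nwl + 1.5 R_nwt = 1036 kN.
R_n = max = 1048 kN [governs: (i)]; φR_n = 785.7 kN.

φR_n ≈ 786 kN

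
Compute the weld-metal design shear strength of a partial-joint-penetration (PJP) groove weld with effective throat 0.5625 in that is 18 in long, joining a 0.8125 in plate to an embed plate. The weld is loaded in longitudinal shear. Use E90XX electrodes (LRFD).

E90XX → F_EXX = 90 ksi.
Effective throat (given) t_e = 0.5625 in.
A_we = 0.5625 × 18 = 10.12 in².
F_nw = 0.6 F_EXX = 54 ksi.
φR_n = 0.75 × 54 × 10.12 = 410.1 kip.

φR_n ≈ 410 kip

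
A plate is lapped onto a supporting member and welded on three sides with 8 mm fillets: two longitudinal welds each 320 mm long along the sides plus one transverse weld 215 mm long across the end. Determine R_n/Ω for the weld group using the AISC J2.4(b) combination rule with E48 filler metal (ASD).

R_n/Ω ≈ 706 kN

E48XX → F_EXX = 480 MPa.
t_e = 0.707 × 8 = 5.656 mm.
R_nwl = 0.6 × 480 × 5.656 × 640 × 10⁻³ = 1043 kN (longitudinal, 2 welds).
R_nwt = 0.6 × 480 × 5.656 × 215 × 10⁻³ = 350.2 kN (transverse, base value).
(i) R_nwl + R_nwt = 1393 kN; (ii) 0.85 R_nwl + 1.5 R_nwt = 1411 kN.
R_n = max = 1411 kN [governs: (ii)]; R_n/Ω = 705.7 kN.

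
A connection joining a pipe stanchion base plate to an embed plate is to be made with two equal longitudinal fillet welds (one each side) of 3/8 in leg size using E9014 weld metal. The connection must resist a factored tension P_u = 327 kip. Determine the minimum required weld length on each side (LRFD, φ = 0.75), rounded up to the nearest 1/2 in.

L = 15.5 in on each side

E90XX → F_EXX = 90 ksi.
Throat t_e = 0.707 × 0.375 = 0.2651 in.
φr_n = 0.75 × 0.6 × 90 × 0.2651 = 10.74 kip/in.
L_req = P_u / φr_n = 327 / 10.74 = 30.45 in total.
Per side: 30.45 / 2 = 15.23 in.
Round up → use L = 15.5 in on each side.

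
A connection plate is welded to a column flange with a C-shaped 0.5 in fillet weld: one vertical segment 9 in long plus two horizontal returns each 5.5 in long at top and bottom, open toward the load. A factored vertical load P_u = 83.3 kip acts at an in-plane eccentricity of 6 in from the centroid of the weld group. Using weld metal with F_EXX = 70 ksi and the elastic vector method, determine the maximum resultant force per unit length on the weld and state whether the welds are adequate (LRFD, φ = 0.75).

Total weld length L_w = 20 in. Treat welds as unit-width lines.
Centroid: x̄ = 2×5.5×2.75 / 20 = 1.512 in from the vertical weld.
Polar moment about centroid: J = I_x + I_y = [9³/12 + 2×5.5×4.5²] + [9×1.512² + 2(5.5³/12 + 5.5×1.238²)] = 348.7 in³.
Direct shear f_v = P/L_w = 83.3 / 20 = 4.165 kip/in (vertical).
Torsion M = P·e = 83.3 × 6 = 499.8 kip·in.
Critical point at (x, y) = (3.987, 4.5) from centroid. f_tx = M·y/J = 6.451 kip/in; f_ty = M·x/J = 5.716 kip/in.
Resultant f_max = √[f_tx² + (f_v + f_ty)²] = √[6.451² + (4.165 + 5.716)²] = 11.8 kip/in.
Capacity per unit length: φr_n = 0.75 × 0.6 × 70 × (0.707 × 0.5) = 11.14 kip/in.
11.8 > 11.14 → NOT adequate.

f_max ≈ 11.8 kip/in; NOT adequate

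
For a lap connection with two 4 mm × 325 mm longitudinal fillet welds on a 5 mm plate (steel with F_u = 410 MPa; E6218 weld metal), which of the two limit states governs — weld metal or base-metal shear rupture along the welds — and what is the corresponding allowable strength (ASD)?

E62XX → F_EXX = 620 MPa.
t_e = 0.707 × 4 = 2.828 mm; L = 650 mm.
Weld metal: R_n/Ω = (1/2.0) × 0.6 × 620 × 2.828 × 650 × 10⁻³ = 341.9 kN.
Base metal (shear rupture): R_n/Ω = (1/2.0) × 0.6 × 410 × 5 × 650 × 10⁻³ = 399.8 kN.
Governing: weld metal.

R_n/Ω ≈ 342 kN (weld metal governs)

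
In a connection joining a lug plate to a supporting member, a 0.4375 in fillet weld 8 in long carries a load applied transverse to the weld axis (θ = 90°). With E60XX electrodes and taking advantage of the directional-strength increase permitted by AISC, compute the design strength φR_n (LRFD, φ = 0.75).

φR_n ≈ 100 kip

E60XX → F_EXX = 60 ksi.
t_e = 0.707 × 0.4375 = 0.3093 in; A_we = 0.3093 × 8 = 2.474 in².
Directional factor: 1.0 + 0.5 sin^1.5(90°) = 1.5.
F_nw = 0.6 × 60 × 1.5 = 54 ksi.
φR_n = 0.75 × 54 × 2.474 = 100.2 kip.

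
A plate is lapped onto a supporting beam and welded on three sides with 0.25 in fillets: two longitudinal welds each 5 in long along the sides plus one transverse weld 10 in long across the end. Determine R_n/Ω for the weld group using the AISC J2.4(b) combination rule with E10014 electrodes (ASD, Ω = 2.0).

E100XX → F_EXX = 100 ksi.
t_e = 0.707 × 0.25 = 0.1767 in.
R_nwl = 0.6 × 100 × 0.1767 × 10 = 106 kip (longitudinal, 2 welds).
R_nwt = 0.6 × 100 × 0.1767 × 10 = 106 kip (transverse, base value).
(i) R_nwl + R_nwt = 212.1 kip; (ii) 0.85 R_nwl + 1.5 R_nwt = 249.2 kip.
R_n = max = 249.2 kip [governs: (ii)]; R_n/Ω = 124.6 kip.

R_n/Ω ≈ 125 kip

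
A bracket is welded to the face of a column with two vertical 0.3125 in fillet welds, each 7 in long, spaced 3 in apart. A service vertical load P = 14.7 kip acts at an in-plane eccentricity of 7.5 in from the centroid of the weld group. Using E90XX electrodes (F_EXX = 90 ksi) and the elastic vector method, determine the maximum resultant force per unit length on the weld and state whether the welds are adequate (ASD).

f_max ≈ 5.24 kip/in; adequate

Total weld length L_w = 14 in. Treat welds as unit-width lines.
Polar moment about centroid: J = 2[d³/12 + d(b/2)²] = 2[7³/12 + 7×1.5²] = 88.67 in³.
Direct shear f_v = P/L_w = 14.7 / 14 = 1.05 kip/in (vertical).
Torsion M = P·e = 14.7 × 7.5 = 110.25 kip·in.
Critical point at (x, y) = (1.5, 3.5) from centroid. f_tx = M·y/J = 4.352 kip/in; f_ty = M·x/J = 1.865 kip/in.
Resultant f_max = √[f_tx² + (f_v + f_ty)²] = √[4.352² + (1.05 + 1.865)²] = 5.238 kip/in.
Capacity per unit length: r_n/Ω = (1/2.0) × 0.6 × 90 × (0.707 × 0.3125) = 5.965 kip/in.
5.238 ≤ 5.965 → adequate.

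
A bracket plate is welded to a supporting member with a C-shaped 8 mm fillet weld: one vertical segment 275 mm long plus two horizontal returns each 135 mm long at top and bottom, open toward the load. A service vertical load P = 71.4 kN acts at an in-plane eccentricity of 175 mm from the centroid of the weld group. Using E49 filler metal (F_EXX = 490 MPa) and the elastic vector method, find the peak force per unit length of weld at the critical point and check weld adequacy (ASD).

Total weld length L_w = 545 mm. Treat welds as unit-width lines.
Centroid: x̄ = 2×135×67.5 / 545 = 33.44 mm from the vertical weld.
Polar moment about centroid: J = I_x + I_y = [275³/12 + 2×135×137.5²] + [275×33.44² + 2(135³/12 + 135×34.06²)] = 7869000 mm³.
Direct shear f_v = P/L_w = 71.4×10³ / 545 = 131 N/mm (vertical).
Torsion M = P·e = 71.4×10³ × 175 = 12495000 N·mm.
Critical point at (x, y) = (101.6, 137.5) from centroid. f_tx = M·y/J = 218.3 N/mm; f_ty = M·x/J = 161.3 N/mm.
Resultant f_max = √[f_tx² + (f_v + f_ty)²] = √[218.3² + (131 + 161.3)²] = 364.8 N/mm.
Capacity per unit length: r_n/Ω = (1/2.0) × 0.6 × 490 × (0.707 × 8) = 831.4 N/mm.
364.8 ≤ 831.4 → adequate.

f_max ≈ 365 N/mm; adequate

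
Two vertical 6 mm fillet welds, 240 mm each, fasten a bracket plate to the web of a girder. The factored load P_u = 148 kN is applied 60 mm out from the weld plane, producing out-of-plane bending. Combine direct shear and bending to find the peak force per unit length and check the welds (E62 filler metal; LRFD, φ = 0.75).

E62XX → F_EXX = 620 MPa.
L_w = 2 × 240 = 480 mm; section modulus (unit throat) S = 2 × L²/6 = 19200 mm².
Direct shear f_v = P/L_w = 148×10³/480 = 308.3 N/mm.
Moment M = P × e = 148×10³ × 60 = 8880000 N·mm; bending f_b = M/S = 462.5 N/mm.
f_max = √(f_v² + f_b²) = √(308.3² + 462.5²) = 555.9 N/mm.
φr_n = 0.75 × 0.6 × 620 × (0.707 × 6) = 1184 N/mm → adequate.

f_max ≈ 556 N/mm; adequate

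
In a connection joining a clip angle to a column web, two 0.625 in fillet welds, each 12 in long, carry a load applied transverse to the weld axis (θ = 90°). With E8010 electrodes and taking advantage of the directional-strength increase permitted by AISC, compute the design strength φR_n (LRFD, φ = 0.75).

φR_n ≈ 573 kips

E80XX → F_EXX = 80 ksi.
t_e = 0.707 × 0.625 = 0.4419 in; A_we = 0.4419 × 24 = 10.6 in².
Directional factor: 1.0 + 0.5 sin^1.5(90°) = 1.5.
F_nw = 0.6 × 80 × 1.5 = 72 ksi.
φR_n = 0.75 × 72 × 10.6 = 572.7 kips.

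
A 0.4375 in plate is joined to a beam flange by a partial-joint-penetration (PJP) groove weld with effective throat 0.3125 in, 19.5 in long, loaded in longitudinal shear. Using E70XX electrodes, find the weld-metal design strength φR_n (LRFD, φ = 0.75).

φR_n ≈ 192 kips

E70XX → F_EXX = 70 ksi.
Effective throat (given) t_e = 0.3125 in.
A_we = 0.3125 × 19.5 = 6.094 in².
F_nw = 0.6 F_EXX = 42 ksi.
φR_n = 0.75 × 42 × 6.094 = 192 kips.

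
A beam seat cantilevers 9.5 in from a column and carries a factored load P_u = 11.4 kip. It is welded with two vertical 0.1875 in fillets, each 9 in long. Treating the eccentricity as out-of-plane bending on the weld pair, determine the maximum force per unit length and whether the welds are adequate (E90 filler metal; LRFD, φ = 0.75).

f_max ≈ 4.06 kip/in; adequate

E90XX → F_EXX = 90 ksi.
L_w = 2 × 9 = 18 in; section modulus (unit throat) S = 2 × L²/6 = 27 in².
Direct shear f_v = P/L_w = 11.4/18 = 0.6333 kip/in.
Moment M = P × e = 11.4 × 9.5 = 108.3 kip·in; bending f_b = M/S = 4.011 kip/in.
f_max = √(f_v² + f_b²) = √(0.6333² + 4.011²) = 4.061 kip/in.
φr_n = 0.75 × 0.6 × 90 × (0.707 × 0.1875) = 5.369 kip/in → adequate.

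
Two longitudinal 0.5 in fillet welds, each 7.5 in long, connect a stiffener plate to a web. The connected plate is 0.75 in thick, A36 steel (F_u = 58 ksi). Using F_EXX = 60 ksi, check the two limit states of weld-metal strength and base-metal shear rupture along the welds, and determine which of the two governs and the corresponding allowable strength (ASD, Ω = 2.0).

t_e = 0.707 × 0.5 = 0.3535 in; L = 15 in.
Weld metal: R_n/Ω = (1/2.0) × 0.6 × 60 × 0.3535 × 15 = 95.44 kips.
Base metal (shear rupture): R_n/Ω = (1/2.0) × 0.6 × 58 × 0.75 × 15 = 195.7 kips.
Governing: weld metal.

R_n/Ω ≈ 95.4 kips (weld metal governs)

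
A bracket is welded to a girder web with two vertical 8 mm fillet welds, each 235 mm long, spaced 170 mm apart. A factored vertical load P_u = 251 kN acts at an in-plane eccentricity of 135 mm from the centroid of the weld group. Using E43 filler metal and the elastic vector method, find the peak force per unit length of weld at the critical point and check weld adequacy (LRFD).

E43XX → F_EXX = 430 MPa.
Total weld length L_w = 470 mm. Treat welds as unit-width lines.
Polar moment about centroid: J = 2[d³/12 + d(b/2)²] = 2[235³/12 + 235×85²] = 5559000 mm³.
Direct shear f_v = P/L_w = 251×10³ / 470 = 534 N/mm (vertical).
Torsion M = P·e = 251×10³ × 135 = 33885000 N·mm.
Critical point at (x, y) = (85, 117.5) from centroid. f_tx = M·y/J = 716.3 N/mm; f_ty = M·x/J = 518.1 N/mm.
Resultant f_max = √[f_tx² + (f_v + f_ty)²] = √[716.3² + (534 + 518.1)²] = 1273 N/mm.
Capacity per unit length: φr_n = 0.75 × 0.6 × 430 × (0.707 × 8) = 1094 N/mm.
1273 > 1094 → NOT adequate.

f_max ≈ 1270 N/mm; NOT adequate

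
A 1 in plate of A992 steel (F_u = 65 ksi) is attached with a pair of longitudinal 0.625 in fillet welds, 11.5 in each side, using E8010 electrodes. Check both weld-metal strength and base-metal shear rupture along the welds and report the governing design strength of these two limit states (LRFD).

E80XX → F_EXX = 80 ksi.
t_e = 0.707 × 0.625 = 0.4419 in; L = 23 in.
Weld metal: φR_n = 0.75 × 0.6 × 80 × 0.4419 × 23 = 365.9 kip.
Base metal (shear rupture): φR_n = 0.75 × 0.6 × 65 × 1 × 23 = 672.8 kip.
Governing: weld metal.

φR_n ≈ 366 kip (weld metal governs)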